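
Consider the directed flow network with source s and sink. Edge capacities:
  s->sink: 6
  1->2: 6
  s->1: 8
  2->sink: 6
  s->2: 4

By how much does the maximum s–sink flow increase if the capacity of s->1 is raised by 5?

Original max flow = 12.
Edge s->1 does not cross the min cut (source side {1, 2, s}), so extra capacity there cannot help.
New max flow = 12. Increase = 0.

0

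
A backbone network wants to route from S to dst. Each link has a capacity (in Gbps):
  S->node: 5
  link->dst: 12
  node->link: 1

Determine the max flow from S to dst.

1

Augment S->node->link->dst: bottleneck 1. Total 1.
No augmenting path remains in the residual graph.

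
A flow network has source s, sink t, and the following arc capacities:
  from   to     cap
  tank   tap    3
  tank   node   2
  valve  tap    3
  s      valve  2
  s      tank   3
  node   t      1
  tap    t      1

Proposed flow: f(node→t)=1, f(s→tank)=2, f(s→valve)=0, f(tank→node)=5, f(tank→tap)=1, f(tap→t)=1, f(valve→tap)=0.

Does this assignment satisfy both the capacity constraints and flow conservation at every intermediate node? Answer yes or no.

No

Capacity violated on tank→node: flow 5 > capacity 2.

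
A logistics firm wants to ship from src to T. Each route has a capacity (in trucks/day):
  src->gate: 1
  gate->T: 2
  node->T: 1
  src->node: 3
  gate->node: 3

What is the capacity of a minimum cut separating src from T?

Max flow = 2 (via 2 augmenting paths).
In the residual at optimum, the set reachable from src is {node, src}.
Cut edges: src->gate (cap 1), node->T (cap 1). Sum = 2.

2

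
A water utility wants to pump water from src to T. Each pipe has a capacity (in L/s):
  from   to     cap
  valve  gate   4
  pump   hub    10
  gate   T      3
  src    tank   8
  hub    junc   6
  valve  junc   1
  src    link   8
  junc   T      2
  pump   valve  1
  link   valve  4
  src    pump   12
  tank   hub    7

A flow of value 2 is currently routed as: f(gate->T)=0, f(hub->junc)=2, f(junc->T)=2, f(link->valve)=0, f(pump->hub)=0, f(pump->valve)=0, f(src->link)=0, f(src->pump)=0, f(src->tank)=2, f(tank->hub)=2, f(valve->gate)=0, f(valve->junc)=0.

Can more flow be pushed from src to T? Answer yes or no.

Residual path src->pump->valve->gate->T has bottleneck 1 > 0.
Pushing 1 along it raises the flow to 3, so the given flow is not maximum.

Yes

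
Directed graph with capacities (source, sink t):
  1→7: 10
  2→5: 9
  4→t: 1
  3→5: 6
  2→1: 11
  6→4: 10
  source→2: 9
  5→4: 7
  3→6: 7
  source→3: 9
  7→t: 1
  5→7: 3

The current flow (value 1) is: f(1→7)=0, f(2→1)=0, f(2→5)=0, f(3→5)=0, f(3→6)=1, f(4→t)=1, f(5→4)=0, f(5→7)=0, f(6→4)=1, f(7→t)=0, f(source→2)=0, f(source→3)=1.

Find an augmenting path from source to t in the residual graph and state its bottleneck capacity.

source→3→5→7→t, bottleneck 1

Residual along source→3→5→7→t: source→3: 8, 3→5: 6, 5→7: 3, 7→t: 1.
Bottleneck = min = 1.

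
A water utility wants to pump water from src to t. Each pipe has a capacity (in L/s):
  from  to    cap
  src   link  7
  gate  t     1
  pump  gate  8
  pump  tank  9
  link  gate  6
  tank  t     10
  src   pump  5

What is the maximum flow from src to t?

6

Augment src->link->gate->t: bottleneck 1. Total 1.
Augment src->pump->tank->t: bottleneck 5. Total 6.
No augmenting path remains in the residual graph.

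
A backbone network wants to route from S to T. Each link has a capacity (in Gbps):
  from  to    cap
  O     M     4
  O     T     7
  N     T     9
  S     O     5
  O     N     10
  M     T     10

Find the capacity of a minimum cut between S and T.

Max flow = 5 (via 1 augmenting path).
In the residual at optimum, the set reachable from S is {S}.
Cut edges: S→O (cap 5). Sum = 5.

5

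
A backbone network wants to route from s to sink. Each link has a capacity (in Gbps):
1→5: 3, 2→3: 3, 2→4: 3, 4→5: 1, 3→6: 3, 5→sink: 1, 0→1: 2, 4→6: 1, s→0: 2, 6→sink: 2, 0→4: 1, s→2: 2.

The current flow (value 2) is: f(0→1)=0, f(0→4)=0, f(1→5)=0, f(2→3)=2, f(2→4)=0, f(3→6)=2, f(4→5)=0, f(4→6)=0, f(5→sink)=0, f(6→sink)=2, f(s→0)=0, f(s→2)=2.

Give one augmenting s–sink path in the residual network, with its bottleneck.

Residual along s→0→4→5→sink: s→0: 2, 0→4: 1, 4→5: 1, 5→sink: 1.
Bottleneck = min = 1.

s→0→4→5→sink, bottleneck 1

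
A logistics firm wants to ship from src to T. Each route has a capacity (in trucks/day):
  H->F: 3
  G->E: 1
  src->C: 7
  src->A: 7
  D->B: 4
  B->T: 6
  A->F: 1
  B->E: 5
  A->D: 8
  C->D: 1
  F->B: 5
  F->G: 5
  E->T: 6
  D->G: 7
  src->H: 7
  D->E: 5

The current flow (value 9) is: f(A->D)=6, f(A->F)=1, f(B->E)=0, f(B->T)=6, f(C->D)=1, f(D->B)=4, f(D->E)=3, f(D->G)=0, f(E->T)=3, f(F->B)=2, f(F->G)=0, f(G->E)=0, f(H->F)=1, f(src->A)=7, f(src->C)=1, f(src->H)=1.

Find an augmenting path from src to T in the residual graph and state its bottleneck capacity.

src->H->F->G->E->T, bottleneck 1

Residual along src->H->F->G->E->T: src->H: 6, H->F: 2, F->G: 5, G->E: 1, E->T: 3.
Bottleneck = min = 1.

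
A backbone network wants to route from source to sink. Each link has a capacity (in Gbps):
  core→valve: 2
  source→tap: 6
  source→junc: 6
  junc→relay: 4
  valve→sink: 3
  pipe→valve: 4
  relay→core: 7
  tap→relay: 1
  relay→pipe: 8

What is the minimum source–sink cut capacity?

Max flow = 3 (via 1 augmenting path).
In the residual at optimum, the set reachable from source is {core, junc, pipe, relay, source, tap, valve}.
Cut edges: valve→sink (cap 3). Sum = 3.

3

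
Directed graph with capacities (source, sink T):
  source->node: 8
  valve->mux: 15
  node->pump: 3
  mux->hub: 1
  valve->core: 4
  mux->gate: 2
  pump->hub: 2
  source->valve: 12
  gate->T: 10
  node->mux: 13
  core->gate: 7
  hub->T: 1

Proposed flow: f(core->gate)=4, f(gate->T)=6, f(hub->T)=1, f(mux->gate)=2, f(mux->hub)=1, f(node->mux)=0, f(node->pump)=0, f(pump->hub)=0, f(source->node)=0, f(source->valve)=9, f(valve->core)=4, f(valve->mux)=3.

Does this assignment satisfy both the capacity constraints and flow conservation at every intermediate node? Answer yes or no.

Conservation fails at valve: inflow 9 ≠ outflow 7.

No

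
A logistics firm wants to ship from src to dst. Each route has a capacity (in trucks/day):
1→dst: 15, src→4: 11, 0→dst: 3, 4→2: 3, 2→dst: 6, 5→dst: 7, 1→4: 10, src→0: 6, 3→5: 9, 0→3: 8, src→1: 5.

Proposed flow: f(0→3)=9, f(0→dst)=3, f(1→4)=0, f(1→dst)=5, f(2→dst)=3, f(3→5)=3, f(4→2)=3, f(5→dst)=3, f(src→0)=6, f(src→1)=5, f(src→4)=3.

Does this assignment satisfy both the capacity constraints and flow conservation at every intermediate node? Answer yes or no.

No

Capacity violated on 0→3: flow 9 > capacity 8.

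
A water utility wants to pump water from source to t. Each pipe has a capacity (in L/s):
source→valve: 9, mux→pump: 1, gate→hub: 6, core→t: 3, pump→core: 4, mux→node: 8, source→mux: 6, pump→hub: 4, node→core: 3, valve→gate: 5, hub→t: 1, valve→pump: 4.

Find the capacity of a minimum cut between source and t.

Max flow = 4 (via 2 augmenting paths).
In the residual at optimum, the set reachable from source is {core, gate, hub, mux, node, pump, source, valve}.
Cut edges: hub→t (cap 1), core→t (cap 3). Sum = 4.

4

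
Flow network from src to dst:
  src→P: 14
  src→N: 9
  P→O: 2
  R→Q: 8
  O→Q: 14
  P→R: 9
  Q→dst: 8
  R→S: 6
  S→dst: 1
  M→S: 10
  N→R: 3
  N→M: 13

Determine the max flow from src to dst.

Augment src→P→O→Q→dst: bottleneck 2. Total 2.
Augment src→P→R→Q→dst: bottleneck 6. Total 8.
Augment src→P→R→S→dst: bottleneck 1. Total 9.
No augmenting path remains in the residual graph.

9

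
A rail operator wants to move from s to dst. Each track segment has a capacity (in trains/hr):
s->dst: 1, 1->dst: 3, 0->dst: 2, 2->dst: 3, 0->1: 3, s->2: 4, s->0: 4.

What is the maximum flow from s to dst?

Augment s->dst: bottleneck 1. Total 1.
Augment s->2->dst: bottleneck 3. Total 4.
Augment s->0->dst: bottleneck 2. Total 6.
Augment s->0->1->dst: bottleneck 2. Total 8.
No augmenting path remains in the residual graph.

8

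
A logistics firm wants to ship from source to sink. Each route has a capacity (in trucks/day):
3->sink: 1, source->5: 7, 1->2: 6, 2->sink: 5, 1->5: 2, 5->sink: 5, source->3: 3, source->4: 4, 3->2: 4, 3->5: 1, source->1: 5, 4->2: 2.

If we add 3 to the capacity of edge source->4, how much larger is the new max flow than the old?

0

Original max flow = 11.
Edge source->4 does not cross the min cut (source side {1, 2, 3, 4, 5, source}), so extra capacity there cannot help.
New max flow = 11. Increase = 0.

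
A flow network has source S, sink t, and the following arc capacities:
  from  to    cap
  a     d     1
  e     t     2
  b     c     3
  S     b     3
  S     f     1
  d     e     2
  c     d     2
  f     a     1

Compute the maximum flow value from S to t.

Augment S->f->a->d->e->t: bottleneck 1. Total 1.
Augment S->b->c->d->e->t: bottleneck 1. Total 2.
No augmenting path remains in the residual graph.

2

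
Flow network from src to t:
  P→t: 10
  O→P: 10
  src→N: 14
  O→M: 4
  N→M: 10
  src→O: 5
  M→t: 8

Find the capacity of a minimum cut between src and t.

Max flow = 13 (via 2 augmenting paths).
In the residual at optimum, the set reachable from src is {M, N, src}.
Cut edges: src→O (cap 5), M→t (cap 8). Sum = 13.

13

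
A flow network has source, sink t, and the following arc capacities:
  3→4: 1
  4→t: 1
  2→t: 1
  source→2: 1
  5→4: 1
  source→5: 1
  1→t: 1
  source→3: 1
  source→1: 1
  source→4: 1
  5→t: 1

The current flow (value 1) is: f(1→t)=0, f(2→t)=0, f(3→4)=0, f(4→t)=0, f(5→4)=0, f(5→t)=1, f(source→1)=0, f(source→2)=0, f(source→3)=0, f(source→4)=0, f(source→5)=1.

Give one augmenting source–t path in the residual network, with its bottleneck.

source→1→t, bottleneck 1

Residual along source→1→t: source→1: 1, 1→t: 1.
Bottleneck = min = 1.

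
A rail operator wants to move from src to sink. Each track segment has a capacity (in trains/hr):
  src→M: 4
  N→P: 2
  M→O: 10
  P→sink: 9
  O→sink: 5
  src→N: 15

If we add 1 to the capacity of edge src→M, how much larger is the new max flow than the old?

Original max flow = 6.
After raising cap(src→M), augmenting paths through that edge carry 1 more unit.
New max flow = 7. Increase = 1.

1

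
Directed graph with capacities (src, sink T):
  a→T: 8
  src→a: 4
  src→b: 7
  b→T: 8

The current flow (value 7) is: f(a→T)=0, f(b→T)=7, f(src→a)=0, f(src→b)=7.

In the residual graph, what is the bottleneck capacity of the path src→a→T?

Residual capacities along the path: src→a: 4, a→T: 8.
Minimum is 4.

4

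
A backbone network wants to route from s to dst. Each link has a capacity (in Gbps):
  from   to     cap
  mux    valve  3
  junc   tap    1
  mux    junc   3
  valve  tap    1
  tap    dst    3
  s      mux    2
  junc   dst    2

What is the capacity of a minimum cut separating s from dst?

Max flow = 2 (via 1 augmenting path).
In the residual at optimum, the set reachable from s is {s}.
Cut edges: s->mux (cap 2). Sum = 2.

2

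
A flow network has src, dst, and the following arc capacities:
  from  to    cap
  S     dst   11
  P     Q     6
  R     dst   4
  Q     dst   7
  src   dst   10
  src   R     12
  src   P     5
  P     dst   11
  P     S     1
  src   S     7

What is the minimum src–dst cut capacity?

Max flow = 26 (via 4 augmenting paths).
In the residual at optimum, the set reachable from src is {R, src}.
Cut edges: src→P (cap 5), src→S (cap 7), src→dst (cap 10), R→dst (cap 4). Sum = 26.

26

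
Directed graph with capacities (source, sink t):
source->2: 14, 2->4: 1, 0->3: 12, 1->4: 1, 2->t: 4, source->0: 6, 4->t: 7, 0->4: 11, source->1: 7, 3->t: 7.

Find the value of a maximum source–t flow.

Augment source->2->t: bottleneck 4. Total 4.
Augment source->2->4->t: bottleneck 1. Total 5.
Augment source->0->4->t: bottleneck 6. Total 11.
Augment source->1->4->0->3->t: bottleneck 1. Total 12.
No augmenting path remains in the residual graph.

12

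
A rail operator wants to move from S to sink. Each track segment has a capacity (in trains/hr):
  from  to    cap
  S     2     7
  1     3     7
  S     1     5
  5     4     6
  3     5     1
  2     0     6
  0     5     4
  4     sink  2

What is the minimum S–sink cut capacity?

Max flow = 2 (via 2 augmenting paths).
In the residual at optimum, the set reachable from S is {0, 1, 2, 3, 4, 5, S}.
Cut edges: 4->sink (cap 2). Sum = 2.

2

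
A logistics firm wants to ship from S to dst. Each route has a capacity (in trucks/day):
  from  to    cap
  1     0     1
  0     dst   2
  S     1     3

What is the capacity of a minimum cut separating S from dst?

Max flow = 1 (via 1 augmenting path).
In the residual at optimum, the set reachable from S is {1, S}.
Cut edges: 1→0 (cap 1). Sum = 1.

1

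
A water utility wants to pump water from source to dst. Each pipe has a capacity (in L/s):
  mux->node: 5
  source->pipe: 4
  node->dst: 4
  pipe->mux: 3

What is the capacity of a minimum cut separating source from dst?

3

Max flow = 3 (via 1 augmenting path).
In the residual at optimum, the set reachable from source is {pipe, source}.
Cut edges: pipe->mux (cap 3). Sum = 3.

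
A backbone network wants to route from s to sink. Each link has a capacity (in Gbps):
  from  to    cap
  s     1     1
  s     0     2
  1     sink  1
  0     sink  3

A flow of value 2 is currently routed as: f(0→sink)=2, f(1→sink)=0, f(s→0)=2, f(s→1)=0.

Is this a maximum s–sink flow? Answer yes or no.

No

Residual path s→1→sink has bottleneck 1 > 0.
Pushing 1 along it raises the flow to 3, so the given flow is not maximum.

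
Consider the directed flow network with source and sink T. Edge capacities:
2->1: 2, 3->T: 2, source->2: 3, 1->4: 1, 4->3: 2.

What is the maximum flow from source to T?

Augment source->2->1->4->3->T: bottleneck 1. Total 1.
No augmenting path remains in the residual graph.

1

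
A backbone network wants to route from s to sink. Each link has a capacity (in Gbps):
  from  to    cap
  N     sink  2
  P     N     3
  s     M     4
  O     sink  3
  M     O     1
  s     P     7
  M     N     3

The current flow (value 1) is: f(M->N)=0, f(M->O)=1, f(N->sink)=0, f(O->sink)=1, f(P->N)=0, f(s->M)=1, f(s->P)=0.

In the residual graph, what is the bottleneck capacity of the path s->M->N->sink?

Residual capacities along the path: s->M: 3, M->N: 3, N->sink: 2.
Minimum is 2.

2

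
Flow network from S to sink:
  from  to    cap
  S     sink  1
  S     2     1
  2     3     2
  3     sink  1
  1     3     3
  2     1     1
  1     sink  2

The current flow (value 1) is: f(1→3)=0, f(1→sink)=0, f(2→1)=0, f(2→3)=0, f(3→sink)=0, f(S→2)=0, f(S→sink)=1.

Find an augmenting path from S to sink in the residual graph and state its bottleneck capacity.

S→2→1→sink, bottleneck 1

Residual along S→2→1→sink: S→2: 1, 2→1: 1, 1→sink: 2.
Bottleneck = min = 1.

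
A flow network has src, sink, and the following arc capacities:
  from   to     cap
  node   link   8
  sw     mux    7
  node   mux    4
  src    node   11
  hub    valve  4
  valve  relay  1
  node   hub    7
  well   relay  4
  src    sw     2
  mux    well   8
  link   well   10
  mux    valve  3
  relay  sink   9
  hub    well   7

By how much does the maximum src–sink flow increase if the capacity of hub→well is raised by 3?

Original max flow = 5.
Edge hub→well does not cross the min cut (source side {hub, link, mux, node, src, sw, valve, well}), so extra capacity there cannot help.
New max flow = 5. Increase = 0.

0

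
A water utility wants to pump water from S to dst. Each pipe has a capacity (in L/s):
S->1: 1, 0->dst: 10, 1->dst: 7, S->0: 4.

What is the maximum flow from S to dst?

Augment S->1->dst: bottleneck 1. Total 1.
Augment S->0->dst: bottleneck 4. Total 5.
No augmenting path remains in the residual graph.

5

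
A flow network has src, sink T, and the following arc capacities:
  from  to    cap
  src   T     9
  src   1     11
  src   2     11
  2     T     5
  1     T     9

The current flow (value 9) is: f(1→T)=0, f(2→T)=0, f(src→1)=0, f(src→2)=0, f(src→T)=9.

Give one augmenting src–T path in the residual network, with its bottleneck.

Residual along src→2→T: src→2: 11, 2→T: 5.
Bottleneck = min = 5.

src→2→T, bottleneck 5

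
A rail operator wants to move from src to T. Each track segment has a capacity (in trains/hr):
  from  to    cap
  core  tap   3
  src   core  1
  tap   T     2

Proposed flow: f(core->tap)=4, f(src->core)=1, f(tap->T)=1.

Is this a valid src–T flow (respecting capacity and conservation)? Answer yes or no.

Capacity violated on core->tap: flow 4 > capacity 3.

No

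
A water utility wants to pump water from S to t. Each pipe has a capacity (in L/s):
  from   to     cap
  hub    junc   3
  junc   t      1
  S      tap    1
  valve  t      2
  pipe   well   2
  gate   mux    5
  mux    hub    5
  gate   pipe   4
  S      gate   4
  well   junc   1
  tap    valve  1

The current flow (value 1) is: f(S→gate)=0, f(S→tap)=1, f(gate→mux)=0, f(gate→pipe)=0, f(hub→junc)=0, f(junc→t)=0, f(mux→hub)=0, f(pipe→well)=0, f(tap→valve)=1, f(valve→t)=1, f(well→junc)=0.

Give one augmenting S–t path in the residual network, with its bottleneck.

S→gate→mux→hub→junc→t, bottleneck 1

Residual along S→gate→mux→hub→junc→t: S→gate: 4, gate→mux: 5, mux→hub: 5, hub→junc: 3, junc→t: 1.
Bottleneck = min = 1.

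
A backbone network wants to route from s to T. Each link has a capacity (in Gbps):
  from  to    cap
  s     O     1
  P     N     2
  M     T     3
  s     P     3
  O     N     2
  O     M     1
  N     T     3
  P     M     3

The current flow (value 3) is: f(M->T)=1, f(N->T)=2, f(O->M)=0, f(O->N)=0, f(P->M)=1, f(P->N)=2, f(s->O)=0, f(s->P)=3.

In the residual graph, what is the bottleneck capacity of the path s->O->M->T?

Residual capacities along the path: s->O: 1, O->M: 1, M->T: 2.
Minimum is 1.

1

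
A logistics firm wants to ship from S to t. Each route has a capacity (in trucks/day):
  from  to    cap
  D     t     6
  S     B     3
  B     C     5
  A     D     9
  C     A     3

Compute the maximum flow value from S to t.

Augment S->B->C->A->D->t: bottleneck 3. Total 3.
No augmenting path remains in the residual graph.

3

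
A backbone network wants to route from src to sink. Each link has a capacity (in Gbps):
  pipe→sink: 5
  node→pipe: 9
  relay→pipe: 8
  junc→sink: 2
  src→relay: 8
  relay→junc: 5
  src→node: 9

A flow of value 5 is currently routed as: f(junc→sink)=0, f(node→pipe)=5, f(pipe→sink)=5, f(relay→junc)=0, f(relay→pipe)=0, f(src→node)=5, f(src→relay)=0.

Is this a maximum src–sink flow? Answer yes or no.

No

Residual path src→relay→junc→sink has bottleneck 2 > 0.
Pushing 2 along it raises the flow to 7, so the given flow is not maximum.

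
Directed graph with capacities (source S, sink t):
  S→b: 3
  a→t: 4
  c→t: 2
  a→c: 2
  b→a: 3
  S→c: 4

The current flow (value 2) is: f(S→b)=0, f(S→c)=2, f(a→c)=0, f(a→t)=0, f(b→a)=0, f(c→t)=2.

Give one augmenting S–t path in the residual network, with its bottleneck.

Residual along S→b→a→t: S→b: 3, b→a: 3, a→t: 4.
Bottleneck = min = 3.

S→b→a→t, bottleneck 3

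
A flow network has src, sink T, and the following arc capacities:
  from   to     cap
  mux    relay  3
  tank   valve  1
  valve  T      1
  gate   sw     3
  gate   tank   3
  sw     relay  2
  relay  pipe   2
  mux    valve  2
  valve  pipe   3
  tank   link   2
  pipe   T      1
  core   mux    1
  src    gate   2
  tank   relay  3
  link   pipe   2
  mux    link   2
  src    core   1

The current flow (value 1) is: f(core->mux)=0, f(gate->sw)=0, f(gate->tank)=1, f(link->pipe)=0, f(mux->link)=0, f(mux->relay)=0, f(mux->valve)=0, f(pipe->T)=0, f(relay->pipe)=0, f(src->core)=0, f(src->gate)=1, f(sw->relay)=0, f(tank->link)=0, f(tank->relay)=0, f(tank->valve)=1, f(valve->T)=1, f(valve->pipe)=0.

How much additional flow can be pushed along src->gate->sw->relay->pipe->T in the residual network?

Residual capacities along the path: src->gate: 1, gate->sw: 3, sw->relay: 2, relay->pipe: 2, pipe->T: 1.
Minimum is 1.

1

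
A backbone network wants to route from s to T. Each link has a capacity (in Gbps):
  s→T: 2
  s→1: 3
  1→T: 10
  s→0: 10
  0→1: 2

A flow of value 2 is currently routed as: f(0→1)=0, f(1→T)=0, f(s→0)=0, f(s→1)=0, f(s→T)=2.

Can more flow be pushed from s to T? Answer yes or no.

Residual path s→1→T has bottleneck 3 > 0.
Pushing 3 along it raises the flow to 5, so the given flow is not maximum.

Yes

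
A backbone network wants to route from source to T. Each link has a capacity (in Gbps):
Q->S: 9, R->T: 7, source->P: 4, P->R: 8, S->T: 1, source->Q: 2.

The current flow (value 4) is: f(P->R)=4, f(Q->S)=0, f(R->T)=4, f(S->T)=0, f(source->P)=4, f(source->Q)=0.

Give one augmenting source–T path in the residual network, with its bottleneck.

source->Q->S->T, bottleneck 1

Residual along source->Q->S->T: source->Q: 2, Q->S: 9, S->T: 1.
Bottleneck = min = 1.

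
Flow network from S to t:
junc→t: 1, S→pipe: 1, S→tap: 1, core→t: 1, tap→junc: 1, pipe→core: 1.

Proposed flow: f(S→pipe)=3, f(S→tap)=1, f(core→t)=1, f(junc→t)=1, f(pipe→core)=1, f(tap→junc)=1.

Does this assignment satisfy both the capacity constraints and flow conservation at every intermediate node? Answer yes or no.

Capacity violated on S→pipe: flow 3 > capacity 1.

No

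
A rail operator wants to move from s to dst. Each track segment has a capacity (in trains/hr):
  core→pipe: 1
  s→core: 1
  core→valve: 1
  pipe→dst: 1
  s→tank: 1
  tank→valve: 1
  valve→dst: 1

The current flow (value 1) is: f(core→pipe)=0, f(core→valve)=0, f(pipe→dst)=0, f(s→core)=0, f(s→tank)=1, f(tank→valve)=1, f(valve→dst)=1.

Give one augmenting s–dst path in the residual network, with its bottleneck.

s→core→pipe→dst, bottleneck 1

Residual along s→core→pipe→dst: s→core: 1, core→pipe: 1, pipe→dst: 1.
Bottleneck = min = 1.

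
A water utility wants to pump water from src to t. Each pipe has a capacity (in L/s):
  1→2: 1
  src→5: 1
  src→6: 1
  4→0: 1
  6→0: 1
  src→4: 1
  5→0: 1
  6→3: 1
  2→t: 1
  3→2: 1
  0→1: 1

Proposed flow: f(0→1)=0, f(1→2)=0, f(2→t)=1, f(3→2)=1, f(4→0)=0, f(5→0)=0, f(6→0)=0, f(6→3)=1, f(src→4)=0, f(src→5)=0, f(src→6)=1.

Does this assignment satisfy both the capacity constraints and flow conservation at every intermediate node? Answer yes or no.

Yes

Every edge has 0 ≤ f(e) ≤ cap(e).
At each intermediate node, inflow equals outflow.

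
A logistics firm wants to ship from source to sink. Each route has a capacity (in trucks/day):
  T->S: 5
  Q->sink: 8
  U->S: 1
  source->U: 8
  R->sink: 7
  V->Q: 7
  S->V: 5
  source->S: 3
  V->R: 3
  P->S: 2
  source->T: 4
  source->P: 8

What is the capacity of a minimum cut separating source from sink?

5

Max flow = 5 (via 3 augmenting paths).
In the residual at optimum, the set reachable from source is {P, S, T, U, source}.
Cut edges: S->V (cap 5). Sum = 5.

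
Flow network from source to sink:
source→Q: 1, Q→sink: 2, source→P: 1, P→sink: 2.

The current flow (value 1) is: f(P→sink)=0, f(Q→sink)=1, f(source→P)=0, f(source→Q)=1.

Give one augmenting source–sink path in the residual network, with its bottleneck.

Residual along source→P→sink: source→P: 1, P→sink: 2.
Bottleneck = min = 1.

source→P→sink, bottleneck 1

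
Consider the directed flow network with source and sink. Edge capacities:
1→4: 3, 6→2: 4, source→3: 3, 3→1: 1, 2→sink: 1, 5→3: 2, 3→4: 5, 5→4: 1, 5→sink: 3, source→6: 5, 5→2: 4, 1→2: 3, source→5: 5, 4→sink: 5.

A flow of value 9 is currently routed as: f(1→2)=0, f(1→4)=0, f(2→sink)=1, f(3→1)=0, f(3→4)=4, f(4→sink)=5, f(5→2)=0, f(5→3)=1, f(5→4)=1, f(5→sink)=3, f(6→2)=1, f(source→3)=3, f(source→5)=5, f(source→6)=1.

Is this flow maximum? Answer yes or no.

Residual reachable from source: {2, 6, source}; sink is not reachable.
Saturated cut: source→5, source→3, 2→sink with total capacity 9 = current flow value. Flow is maximum.

Yes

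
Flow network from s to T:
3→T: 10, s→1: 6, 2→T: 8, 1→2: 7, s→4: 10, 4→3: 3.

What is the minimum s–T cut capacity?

Max flow = 9 (via 2 augmenting paths).
In the residual at optimum, the set reachable from s is {4, s}.
Cut edges: 4→3 (cap 3), s→1 (cap 6). Sum = 9.

9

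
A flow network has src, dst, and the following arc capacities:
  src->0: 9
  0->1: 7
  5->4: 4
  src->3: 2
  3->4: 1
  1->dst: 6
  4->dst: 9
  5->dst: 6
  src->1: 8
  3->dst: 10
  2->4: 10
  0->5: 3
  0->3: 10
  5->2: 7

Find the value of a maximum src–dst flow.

17

Augment src->1->dst: bottleneck 6. Total 6.
Augment src->3->dst: bottleneck 2. Total 8.
Augment src->0->5->dst: bottleneck 3. Total 11.
Augment src->0->3->dst: bottleneck 6. Total 17.
No augmenting path remains in the residual graph.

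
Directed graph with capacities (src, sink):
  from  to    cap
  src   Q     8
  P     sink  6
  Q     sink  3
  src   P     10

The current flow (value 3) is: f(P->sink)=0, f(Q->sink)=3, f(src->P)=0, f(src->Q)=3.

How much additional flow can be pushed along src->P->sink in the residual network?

6

Residual capacities along the path: src->P: 10, P->sink: 6.
Minimum is 6.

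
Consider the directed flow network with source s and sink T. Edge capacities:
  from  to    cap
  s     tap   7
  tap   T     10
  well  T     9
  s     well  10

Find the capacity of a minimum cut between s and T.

Max flow = 16 (via 2 augmenting paths).
In the residual at optimum, the set reachable from s is {s, well}.
Cut edges: s->tap (cap 7), well->T (cap 9). Sum = 16.

16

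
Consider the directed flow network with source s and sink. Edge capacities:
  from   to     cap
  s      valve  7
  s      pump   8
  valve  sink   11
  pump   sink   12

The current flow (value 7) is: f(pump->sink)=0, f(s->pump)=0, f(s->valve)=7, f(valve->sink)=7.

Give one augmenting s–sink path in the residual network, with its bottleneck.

Residual along s->pump->sink: s->pump: 8, pump->sink: 12.
Bottleneck = min = 8.

s->pump->sink, bottleneck 8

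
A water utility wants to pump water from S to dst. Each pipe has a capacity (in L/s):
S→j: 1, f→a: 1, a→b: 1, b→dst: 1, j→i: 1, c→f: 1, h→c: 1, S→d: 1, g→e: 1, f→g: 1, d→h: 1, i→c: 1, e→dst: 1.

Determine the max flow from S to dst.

Augment S→j→i→c→f→g→e→dst: bottleneck 1. Total 1.
No augmenting path remains in the residual graph.

1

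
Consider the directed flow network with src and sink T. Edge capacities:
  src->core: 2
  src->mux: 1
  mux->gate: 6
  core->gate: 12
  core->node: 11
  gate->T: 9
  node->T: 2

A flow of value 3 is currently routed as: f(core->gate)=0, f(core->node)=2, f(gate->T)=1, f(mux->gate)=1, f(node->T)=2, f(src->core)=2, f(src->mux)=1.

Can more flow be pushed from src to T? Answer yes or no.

Residual reachable from src: {src}; T is not reachable.
Saturated cut: src->core, src->mux with total capacity 3 = current flow value. Flow is maximum.

No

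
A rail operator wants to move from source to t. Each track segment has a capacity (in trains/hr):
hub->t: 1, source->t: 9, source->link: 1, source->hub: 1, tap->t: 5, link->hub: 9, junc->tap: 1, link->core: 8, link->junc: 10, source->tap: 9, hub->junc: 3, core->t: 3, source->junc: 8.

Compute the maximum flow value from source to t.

Augment source->t: bottleneck 9. Total 9.
Augment source->hub->t: bottleneck 1. Total 10.
Augment source->tap->t: bottleneck 5. Total 15.
Augment source->link->core->t: bottleneck 1. Total 16.
No augmenting path remains in the residual graph.

16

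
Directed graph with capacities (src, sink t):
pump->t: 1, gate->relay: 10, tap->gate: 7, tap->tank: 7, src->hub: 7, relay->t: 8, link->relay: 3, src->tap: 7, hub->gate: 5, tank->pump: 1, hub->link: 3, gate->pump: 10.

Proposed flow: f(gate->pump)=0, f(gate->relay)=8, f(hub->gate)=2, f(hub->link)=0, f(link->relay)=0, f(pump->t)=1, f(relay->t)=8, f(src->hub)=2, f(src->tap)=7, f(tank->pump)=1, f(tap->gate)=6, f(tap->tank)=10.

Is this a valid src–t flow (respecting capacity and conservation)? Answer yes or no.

Capacity violated on tap->tank: flow 10 > capacity 7.

No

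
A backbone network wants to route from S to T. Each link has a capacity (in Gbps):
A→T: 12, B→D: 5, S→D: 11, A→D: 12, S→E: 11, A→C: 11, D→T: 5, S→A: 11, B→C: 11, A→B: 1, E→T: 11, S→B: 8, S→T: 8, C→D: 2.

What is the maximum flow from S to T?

35

Augment S→T: bottleneck 8. Total 8.
Augment S→A→T: bottleneck 11. Total 19.
Augment S→E→T: bottleneck 11. Total 30.
Augment S→D→T: bottleneck 5. Total 35.
No augmenting path remains in the residual graph.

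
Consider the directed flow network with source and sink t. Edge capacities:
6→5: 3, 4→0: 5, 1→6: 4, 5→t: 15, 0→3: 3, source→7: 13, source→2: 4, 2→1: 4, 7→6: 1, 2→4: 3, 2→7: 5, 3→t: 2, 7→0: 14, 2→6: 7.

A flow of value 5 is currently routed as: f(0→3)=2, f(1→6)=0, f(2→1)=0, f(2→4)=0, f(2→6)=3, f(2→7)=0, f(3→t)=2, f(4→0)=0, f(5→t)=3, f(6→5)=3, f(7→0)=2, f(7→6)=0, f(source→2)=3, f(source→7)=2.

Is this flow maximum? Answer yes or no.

Yes

Residual reachable from source: {0, 1, 2, 3, 4, 6, 7, source}; t is not reachable.
Saturated cut: 6→5, 3→t with total capacity 5 = current flow value. Flow is maximum.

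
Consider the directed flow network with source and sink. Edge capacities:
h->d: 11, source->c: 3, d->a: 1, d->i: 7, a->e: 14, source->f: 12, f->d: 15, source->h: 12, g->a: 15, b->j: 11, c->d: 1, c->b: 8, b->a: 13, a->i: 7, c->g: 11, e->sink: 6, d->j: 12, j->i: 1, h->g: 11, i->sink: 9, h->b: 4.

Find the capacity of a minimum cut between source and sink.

15

Max flow = 15 (via 5 augmenting paths).
In the residual at optimum, the set reachable from source is {a, b, c, d, e, f, g, h, i, j, source}.
Cut edges: i->sink (cap 9), e->sink (cap 6). Sum = 15.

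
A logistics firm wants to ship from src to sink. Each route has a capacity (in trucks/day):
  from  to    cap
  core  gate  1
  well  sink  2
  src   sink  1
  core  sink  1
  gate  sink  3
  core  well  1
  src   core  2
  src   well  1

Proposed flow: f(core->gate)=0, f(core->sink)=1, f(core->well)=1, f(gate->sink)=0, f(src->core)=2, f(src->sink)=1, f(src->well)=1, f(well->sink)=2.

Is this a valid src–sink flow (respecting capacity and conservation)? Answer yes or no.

Yes

Every edge has 0 ≤ f(e) ≤ cap(e).
At each intermediate node, inflow equals outflow.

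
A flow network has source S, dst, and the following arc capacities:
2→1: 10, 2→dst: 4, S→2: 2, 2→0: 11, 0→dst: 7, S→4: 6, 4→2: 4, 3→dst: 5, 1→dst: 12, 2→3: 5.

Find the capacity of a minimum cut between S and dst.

Max flow = 6 (via 3 augmenting paths).
In the residual at optimum, the set reachable from S is {4, S}.
Cut edges: S→2 (cap 2), 4→2 (cap 4). Sum = 6.

6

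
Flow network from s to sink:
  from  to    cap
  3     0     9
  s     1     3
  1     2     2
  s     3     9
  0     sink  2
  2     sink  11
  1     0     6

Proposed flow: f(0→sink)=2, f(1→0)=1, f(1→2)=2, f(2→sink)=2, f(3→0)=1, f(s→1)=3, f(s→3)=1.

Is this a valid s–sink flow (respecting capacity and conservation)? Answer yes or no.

Every edge has 0 ≤ f(e) ≤ cap(e).
At each intermediate node, inflow equals outflow.

Yes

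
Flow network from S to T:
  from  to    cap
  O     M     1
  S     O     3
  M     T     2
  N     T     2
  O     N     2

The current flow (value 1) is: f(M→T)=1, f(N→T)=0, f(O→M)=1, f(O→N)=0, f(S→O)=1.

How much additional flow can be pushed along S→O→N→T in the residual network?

2

Residual capacities along the path: S→O: 2, O→N: 2, N→T: 2.
Minimum is 2.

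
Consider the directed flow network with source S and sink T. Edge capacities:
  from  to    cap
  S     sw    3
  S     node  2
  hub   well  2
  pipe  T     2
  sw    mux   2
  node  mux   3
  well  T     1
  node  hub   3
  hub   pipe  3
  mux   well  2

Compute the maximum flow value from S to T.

3

Augment S->node->hub->well->T: bottleneck 1. Total 1.
Augment S->node->hub->pipe->T: bottleneck 1. Total 2.
Augment S->sw->mux->well->hub->pipe->T: bottleneck 1. Total 3.
No augmenting path remains in the residual graph.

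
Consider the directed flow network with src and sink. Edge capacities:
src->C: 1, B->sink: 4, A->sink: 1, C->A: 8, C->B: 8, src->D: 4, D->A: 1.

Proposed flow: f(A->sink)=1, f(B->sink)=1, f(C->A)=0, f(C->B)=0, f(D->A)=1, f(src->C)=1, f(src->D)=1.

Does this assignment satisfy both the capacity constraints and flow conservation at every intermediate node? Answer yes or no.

Conservation fails at C: inflow 1 ≠ outflow 0.

No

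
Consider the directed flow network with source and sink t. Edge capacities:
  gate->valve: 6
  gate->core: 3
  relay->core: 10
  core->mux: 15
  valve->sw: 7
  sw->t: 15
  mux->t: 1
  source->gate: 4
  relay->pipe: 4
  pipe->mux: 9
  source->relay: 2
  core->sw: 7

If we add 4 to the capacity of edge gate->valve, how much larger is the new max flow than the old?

0

Original max flow = 6.
Edge gate->valve does not cross the min cut (source side {source}), so extra capacity there cannot help.
New max flow = 6. Increase = 0.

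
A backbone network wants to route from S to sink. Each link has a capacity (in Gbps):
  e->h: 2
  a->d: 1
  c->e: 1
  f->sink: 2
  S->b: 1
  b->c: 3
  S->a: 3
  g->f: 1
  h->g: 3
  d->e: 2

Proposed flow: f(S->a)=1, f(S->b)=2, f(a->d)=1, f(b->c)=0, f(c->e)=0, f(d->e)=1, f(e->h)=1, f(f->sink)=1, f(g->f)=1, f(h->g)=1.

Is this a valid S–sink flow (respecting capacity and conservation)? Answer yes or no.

No

Capacity violated on S->b: flow 2 > capacity 1.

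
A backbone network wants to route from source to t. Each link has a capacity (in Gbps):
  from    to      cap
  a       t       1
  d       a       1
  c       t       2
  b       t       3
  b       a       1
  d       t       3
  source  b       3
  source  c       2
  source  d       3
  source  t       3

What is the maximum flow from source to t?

11

Augment source→t: bottleneck 3. Total 3.
Augment source→d→t: bottleneck 3. Total 6.
Augment source→b→t: bottleneck 3. Total 9.
Augment source→c→t: bottleneck 2. Total 11.
No augmenting path remains in the residual graph.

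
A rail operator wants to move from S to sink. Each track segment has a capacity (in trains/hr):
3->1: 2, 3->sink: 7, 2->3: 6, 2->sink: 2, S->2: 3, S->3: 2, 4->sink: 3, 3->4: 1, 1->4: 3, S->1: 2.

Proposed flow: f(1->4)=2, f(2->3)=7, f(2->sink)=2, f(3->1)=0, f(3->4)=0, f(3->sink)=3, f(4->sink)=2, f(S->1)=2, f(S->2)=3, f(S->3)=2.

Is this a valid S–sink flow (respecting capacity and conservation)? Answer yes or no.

No

Capacity violated on 2->3: flow 7 > capacity 6.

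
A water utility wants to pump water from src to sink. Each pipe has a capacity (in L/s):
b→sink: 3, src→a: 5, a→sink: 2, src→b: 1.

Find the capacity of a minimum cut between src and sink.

Max flow = 3 (via 2 augmenting paths).
In the residual at optimum, the set reachable from src is {a, src}.
Cut edges: src→b (cap 1), a→sink (cap 2). Sum = 3.

3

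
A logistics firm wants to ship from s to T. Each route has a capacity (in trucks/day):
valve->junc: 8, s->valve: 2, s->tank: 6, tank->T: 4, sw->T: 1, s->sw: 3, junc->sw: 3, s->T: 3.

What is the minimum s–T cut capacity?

Max flow = 8 (via 3 augmenting paths).
In the residual at optimum, the set reachable from s is {junc, s, sw, tank, valve}.
Cut edges: s->T (cap 3), tank->T (cap 4), sw->T (cap 1). Sum = 8.

8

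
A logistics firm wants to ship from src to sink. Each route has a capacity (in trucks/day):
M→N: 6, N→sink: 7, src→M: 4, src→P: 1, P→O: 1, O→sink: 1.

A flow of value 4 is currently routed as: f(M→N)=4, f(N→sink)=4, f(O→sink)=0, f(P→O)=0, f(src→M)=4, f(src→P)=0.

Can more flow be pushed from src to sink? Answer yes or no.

Residual path src→P→O→sink has bottleneck 1 > 0.
Pushing 1 along it raises the flow to 5, so the given flow is not maximum.

Yes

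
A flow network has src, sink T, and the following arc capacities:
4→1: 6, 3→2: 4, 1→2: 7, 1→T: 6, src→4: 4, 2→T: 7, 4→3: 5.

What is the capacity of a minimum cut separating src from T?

4

Max flow = 4 (via 1 augmenting path).
In the residual at optimum, the set reachable from src is {src}.
Cut edges: src→4 (cap 4). Sum = 4.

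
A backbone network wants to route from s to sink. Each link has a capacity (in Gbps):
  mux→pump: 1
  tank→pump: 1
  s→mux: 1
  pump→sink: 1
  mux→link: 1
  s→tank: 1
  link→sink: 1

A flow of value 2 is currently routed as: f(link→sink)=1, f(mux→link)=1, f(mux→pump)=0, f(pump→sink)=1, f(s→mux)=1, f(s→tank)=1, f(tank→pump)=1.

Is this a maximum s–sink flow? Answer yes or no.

Yes

Residual reachable from s: {s}; sink is not reachable.
Saturated cut: s→tank, s→mux with total capacity 2 = current flow value. Flow is maximum.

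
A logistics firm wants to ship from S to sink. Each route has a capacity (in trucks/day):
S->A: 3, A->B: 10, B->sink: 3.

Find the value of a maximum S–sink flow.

Augment S->A->B->sink: bottleneck 3. Total 3.
No augmenting path remains in the residual graph.

3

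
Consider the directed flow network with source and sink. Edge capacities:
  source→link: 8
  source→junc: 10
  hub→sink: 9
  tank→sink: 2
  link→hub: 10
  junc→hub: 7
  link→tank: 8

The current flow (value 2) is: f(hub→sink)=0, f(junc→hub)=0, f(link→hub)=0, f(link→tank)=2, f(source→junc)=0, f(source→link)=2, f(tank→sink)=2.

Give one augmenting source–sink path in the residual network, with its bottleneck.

source→link→hub→sink, bottleneck 6

Residual along source→link→hub→sink: source→link: 6, link→hub: 10, hub→sink: 9.
Bottleneck = min = 6.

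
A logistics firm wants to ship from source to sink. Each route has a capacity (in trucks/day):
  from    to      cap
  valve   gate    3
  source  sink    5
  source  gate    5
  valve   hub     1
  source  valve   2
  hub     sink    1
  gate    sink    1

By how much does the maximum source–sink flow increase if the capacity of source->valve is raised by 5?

Original max flow = 7.
Edge source->valve does not cross the min cut (source side {gate, source, valve}), so extra capacity there cannot help.
New max flow = 7. Increase = 0.

0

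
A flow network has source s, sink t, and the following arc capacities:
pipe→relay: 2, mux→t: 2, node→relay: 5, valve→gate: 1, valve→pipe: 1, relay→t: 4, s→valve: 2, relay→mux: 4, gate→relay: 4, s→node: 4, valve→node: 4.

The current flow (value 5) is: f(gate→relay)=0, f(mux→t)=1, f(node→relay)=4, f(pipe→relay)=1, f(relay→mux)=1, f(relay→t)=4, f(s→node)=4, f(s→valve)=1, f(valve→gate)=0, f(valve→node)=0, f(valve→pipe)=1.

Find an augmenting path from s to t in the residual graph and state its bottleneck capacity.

s→valve→node→relay→mux→t, bottleneck 1

Residual along s→valve→node→relay→mux→t: s→valve: 1, valve→node: 4, node→relay: 1, relay→mux: 3, mux→t: 1.
Bottleneck = min = 1.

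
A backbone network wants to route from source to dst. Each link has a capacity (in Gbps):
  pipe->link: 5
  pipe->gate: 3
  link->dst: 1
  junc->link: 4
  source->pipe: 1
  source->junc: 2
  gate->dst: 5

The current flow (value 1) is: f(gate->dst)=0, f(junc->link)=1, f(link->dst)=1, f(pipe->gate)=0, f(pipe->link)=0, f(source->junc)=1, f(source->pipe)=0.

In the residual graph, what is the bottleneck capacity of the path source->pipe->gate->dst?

1

Residual capacities along the path: source->pipe: 1, pipe->gate: 3, gate->dst: 5.
Minimum is 1.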